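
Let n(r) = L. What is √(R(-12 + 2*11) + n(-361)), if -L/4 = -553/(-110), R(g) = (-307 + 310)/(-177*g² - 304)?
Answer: I*√4929460969895/495110 ≈ 4.4843*I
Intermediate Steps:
R(g) = 3/(-304 - 177*g²)
L = -1106/55 (L = -(-2212)/(-110) = -(-2212)*(-1)/110 = -4*553/110 = -1106/55 ≈ -20.109)
n(r) = -1106/55
√(R(-12 + 2*11) + n(-361)) = √(-3/(304 + 177*(-12 + 2*11)²) - 1106/55) = √(-3/(304 + 177*(-12 + 22)²) - 1106/55) = √(-3/(304 + 177*10²) - 1106/55) = √(-3/(304 + 177*100) - 1106/55) = √(-3/(304 + 17700) - 1106/55) = √(-3/18004 - 1106/55) = √(-19912589/990220) = I*√4929460969895/495110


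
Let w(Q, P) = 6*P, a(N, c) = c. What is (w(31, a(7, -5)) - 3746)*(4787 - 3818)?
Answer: -3658944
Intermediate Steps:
(w(31, a(7, -5)) - 3746)*(4787 - 3818) = (6*(-5) - 3746)*(4787 - 3818) = (-30 - 3746)*969 = -3776*969 = -3658944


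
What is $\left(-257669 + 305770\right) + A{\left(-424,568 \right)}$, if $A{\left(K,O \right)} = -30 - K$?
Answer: $48495$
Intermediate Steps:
$\left(-257669 + 305770\right) + A{\left(-424,568 \right)} = \left(-257669 + 305770\right) - -394 = 48101 + \left(-30 + 424\right) = 48101 + 394 = 48495$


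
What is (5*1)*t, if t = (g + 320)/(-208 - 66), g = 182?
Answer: -1255/137 ≈ -9.1606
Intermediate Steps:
t = -251/137 (t = (182 + 320)/(-208 - 66) = 502/(-274) = 502*(-1/274) = -251/137 ≈ -1.8321)
(5*1)*t = (5*1)*(-251/137) = 5*(-251/137) = -1255/137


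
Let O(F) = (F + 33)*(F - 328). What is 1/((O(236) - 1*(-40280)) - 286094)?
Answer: -1/270562 ≈ -3.6960e-6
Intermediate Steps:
O(F) = (-328 + F)*(33 + F) (O(F) = (33 + F)*(-328 + F) = (-328 + F)*(33 + F))
1/((O(236) - 1*(-40280)) - 286094) = 1/(((-10824 + 236**2 - 295*236) - 1*(-40280)) - 286094) = 1/(((-10824 + 55696 - 69620) + 40280) - 286094) = 1/((-24748 + 40280) - 286094) = 1/(15532 - 286094) = 1/(-270562) = -1/270562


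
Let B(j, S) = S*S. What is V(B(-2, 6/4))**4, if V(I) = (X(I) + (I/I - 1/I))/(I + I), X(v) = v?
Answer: 104060401/688747536 ≈ 0.15109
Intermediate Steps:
B(j, S) = S**2
V(I) = (1 + I - 1/I)/(2*I) (V(I) = (I + (I/I - 1/I))/(I + I) = (I + (1 - 1/I))/((2*I)) = (1 + I - 1/I)*(1/(2*I)) = (1 + I - 1/I)/(2*I))
V(B(-2, 6/4))**4 = ((-1 + (6/4)**2*(1 + (6/4)**2))/(2*((6/4)**2)**2))**4 = ((-1 + (6*(1/4))**2*(1 + (6*(1/4))**2))/(2*((6*(1/4))**2)**2))**4 = ((-1 + (3/2)**2*(1 + (3/2)**2))/(2*((3/2)**2)**2))**4 = ((-1 + 9*(1 + 9/4)/4)/(2*(9/4)**2))**4 = ((1/2)*(16/81)*(-1 + (9/4)*(13/4)))**4 = ((1/2)*(16/81)*(-1 + 117/16))**4 = ((1/2)*(16/81)*(101/16))**4 = (101/162)**4 = 104060401/688747536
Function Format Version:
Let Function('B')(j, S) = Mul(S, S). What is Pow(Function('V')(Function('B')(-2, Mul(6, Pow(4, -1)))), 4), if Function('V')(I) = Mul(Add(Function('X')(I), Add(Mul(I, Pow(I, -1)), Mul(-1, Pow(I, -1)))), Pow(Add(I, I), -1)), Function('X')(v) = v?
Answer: Rational(104060401, 688747536) ≈ 0.15109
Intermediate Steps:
Function('B')(j, S) = Pow(S, 2)
Function('V')(I) = Mul(Rational(1, 2), Pow(I, -1), Add(1, I, Mul(-1, Pow(I, -1)))) (Function('V')(I) = Mul(Add(I, Add(Mul(I, Pow(I, -1)), Mul(-1, Pow(I, -1)))), Pow(Add(I, I), -1)) = Mul(Add(I, Add(1, Mul(-1, Pow(I, -1)))), Pow(Mul(2, I), -1)) = Mul(Add(1, I, Mul(-1, Pow(I, -1))), Mul(Rational(1, 2), Pow(I, -1))) = Mul(Rational(1, 2), Pow(I, -1), Add(1, I, Mul(-1, Pow(I, -1)))))
Pow(Function('V')(Function('B')(-2, Mul(6, Pow(4, -1)))), 4) = Pow(Mul(Rational(1, 2), Pow(Pow(Mul(6, Pow(4, -1)), 2), -2), Add(-1, Mul(Pow(Mul(6, Pow(4, -1)), 2), Add(1, Pow(Mul(6, Pow(4, -1)), 2))))), 4) = Pow(Mul(Rational(1, 2), Pow(Pow(Mul(6, Rational(1, 4)), 2), -2), Add(-1, Mul(Pow(Mul(6, Rational(1, 4)), 2), Add(1, Pow(Mul(6, Rational(1, 4)), 2))))), 4) = Pow(Mul(Rational(1, 2), Pow(Pow(Rational(3, 2), 2), -2), Add(-1, Mul(Pow(Rational(3, 2), 2), Add(1, Pow(Rational(3, 2), 2))))), 4) = Pow(Mul(Rational(1, 2), Pow(Rational(9, 4), -2), Add(-1, Mul(Rational(9, 4), Add(1, Rational(9, 4))))), 4) = Pow(Mul(Rational(1, 2), Rational(16, 81), Add(-1, Mul(Rational(9, 4), Rational(13, 4)))), 4) = Pow(Mul(Rational(1, 2), Rational(16, 81), Add(-1, Rational(117, 16))), 4) = Pow(Mul(Rational(1, 2), Rational(16, 81), Rational(101, 16)), 4) = Pow(Rational(101, 162), 4) = Rational(104060401, 688747536)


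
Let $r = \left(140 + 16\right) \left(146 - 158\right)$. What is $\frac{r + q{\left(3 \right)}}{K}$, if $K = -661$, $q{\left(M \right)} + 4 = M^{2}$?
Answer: $\frac{1867}{661} \approx 2.8245$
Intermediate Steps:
$q{\left(M \right)} = -4 + M^{2}$
$r = -1872$ ($r = 156 \left(-12\right) = -1872$)
$\frac{r + q{\left(3 \right)}}{K} = \frac{-1872 - \left(4 - 3^{2}\right)}{-661} = \left(-1872 + \left(-4 + 9\right)\right) \left(- \frac{1}{661}\right) = \left(-1872 + 5\right) \left(- \frac{1}{661}\right) = \left(-1867\right) \left(- \frac{1}{661}\right) = \frac{1867}{661}$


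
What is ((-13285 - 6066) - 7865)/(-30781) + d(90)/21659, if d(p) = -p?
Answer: 586701054/666685679 ≈ 0.88003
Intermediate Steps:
((-13285 - 6066) - 7865)/(-30781) + d(90)/21659 = ((-13285 - 6066) - 7865)/(-30781) - 1*90/21659 = (-19351 - 7865)*(-1/30781) - 90*1/21659 = -27216*(-1/30781) - 90/21659 = 27216/30781 - 90/21659 = 586701054/666685679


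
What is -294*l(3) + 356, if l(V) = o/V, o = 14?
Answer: -1016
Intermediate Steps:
l(V) = 14/V
-294*l(3) + 356 = -4116/3 + 356 = -294*14/3 + 356 = -1372 + 356 = -1016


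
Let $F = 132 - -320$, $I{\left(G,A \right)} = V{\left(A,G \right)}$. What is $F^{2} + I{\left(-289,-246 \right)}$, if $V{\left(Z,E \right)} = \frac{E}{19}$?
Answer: $\frac{3881487}{19} \approx 2.0429 \cdot 10^{5}$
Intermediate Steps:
$V{\left(Z,E \right)} = \frac{E}{19}$ ($V{\left(Z,E \right)} = E \frac{1}{19} = \frac{E}{19}$)
$I{\left(G,A \right)} = \frac{G}{19}$
$F = 452$ ($F = 132 + 320 = 452$)
$F^{2} + I{\left(-289,-246 \right)} = 452^{2} + \frac{1}{19} \left(-289\right) = 204304 - \frac{289}{19} = \frac{3881487}{19}$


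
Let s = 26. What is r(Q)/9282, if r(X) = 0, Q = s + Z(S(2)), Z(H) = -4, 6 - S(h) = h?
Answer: 0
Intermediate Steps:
S(h) = 6 - h
Q = 22 (Q = 26 - 4 = 22)
r(Q)/9282 = 0/9282 = 0*(1/9282) = 0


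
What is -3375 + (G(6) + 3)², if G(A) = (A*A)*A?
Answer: 44586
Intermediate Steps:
G(A) = A³ (G(A) = A²*A = A³)
-3375 + (G(6) + 3)² = -3375 + (6³ + 3)² = -3375 + (216 + 3)² = -3375 + 219² = -3375 + 47961 = 44586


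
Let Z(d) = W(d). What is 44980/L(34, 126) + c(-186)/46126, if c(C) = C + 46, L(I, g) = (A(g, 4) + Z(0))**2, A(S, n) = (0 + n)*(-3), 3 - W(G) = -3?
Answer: 259342805/207567 ≈ 1249.4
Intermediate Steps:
W(G) = 6 (W(G) = 3 - 1*(-3) = 3 + 3 = 6)
A(S, n) = -3*n (A(S, n) = n*(-3) = -3*n)
Z(d) = 6
L(I, g) = 36 (L(I, g) = (-3*4 + 6)**2 = (-12 + 6)**2 = (-6)**2 = 36)
c(C) = 46 + C
44980/L(34, 126) + c(-186)/46126 = 44980/36 + (46 - 186)/46126 = 44980*(1/36) - 140*1/46126 = 11245/9 - 70/23063 = 259342805/207567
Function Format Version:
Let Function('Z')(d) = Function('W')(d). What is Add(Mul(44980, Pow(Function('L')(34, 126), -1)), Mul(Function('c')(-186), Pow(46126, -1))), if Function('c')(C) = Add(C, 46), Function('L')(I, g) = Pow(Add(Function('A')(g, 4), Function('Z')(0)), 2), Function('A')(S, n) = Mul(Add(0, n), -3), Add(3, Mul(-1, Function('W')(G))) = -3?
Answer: Rational(259342805, 207567) ≈ 1249.4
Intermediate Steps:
Function('W')(G) = 6 (Function('W')(G) = Add(3, Mul(-1, -3)) = Add(3, 3) = 6)
Function('A')(S, n) = Mul(-3, n) (Function('A')(S, n) = Mul(n, -3) = Mul(-3, n))
Function('Z')(d) = 6
Function('L')(I, g) = 36 (Function('L')(I, g) = Pow(Add(Mul(-3, 4), 6), 2) = Pow(Add(-12, 6), 2) = Pow(-6, 2) = 36)
Function('c')(C) = Add(46, C)
Add(Mul(44980, Pow(Function('L')(34, 126), -1)), Mul(Function('c')(-186), Pow(46126, -1))) = Add(Mul(44980, Pow(36, -1)), Mul(Add(46, -186), Pow(46126, -1))) = Add(Mul(44980, Rational(1, 36)), Mul(-140, Rational(1, 46126))) = Add(Rational(11245, 9), Rational(-70, 23063)) = Rational(259342805, 207567)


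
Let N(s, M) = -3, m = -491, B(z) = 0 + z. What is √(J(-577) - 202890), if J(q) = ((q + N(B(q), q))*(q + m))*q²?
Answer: √206229336870 ≈ 4.5413e+5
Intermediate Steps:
B(z) = z
J(q) = q²*(-491 + q)*(-3 + q) (J(q) = ((q - 3)*(q - 491))*q² = ((-3 + q)*(-491 + q))*q² = ((-491 + q)*(-3 + q))*q² = q²*(-491 + q)*(-3 + q))
√(J(-577) - 202890) = √((-577)²*(1473 + (-577)² - 494*(-577)) - 202890) = √(332929*(1473 + 332929 + 285038) - 202890) = √(332929*619440 - 202890) = √(206229539760 - 202890) = √206229336870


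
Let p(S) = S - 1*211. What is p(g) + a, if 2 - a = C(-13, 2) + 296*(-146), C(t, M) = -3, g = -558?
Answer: 42452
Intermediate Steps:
p(S) = -211 + S (p(S) = S - 211 = -211 + S)
a = 43221 (a = 2 - (-3 + 296*(-146)) = 2 - (-3 - 43216) = 2 - 1*(-43219) = 2 + 43219 = 43221)
p(g) + a = (-211 - 558) + 43221 = -769 + 43221 = 42452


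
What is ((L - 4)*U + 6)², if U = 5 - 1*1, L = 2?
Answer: 4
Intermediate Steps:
U = 4 (U = 5 - 1 = 4)
((L - 4)*U + 6)² = ((2 - 4)*4 + 6)² = (-2*4 + 6)² = (-8 + 6)² = (-2)² = 4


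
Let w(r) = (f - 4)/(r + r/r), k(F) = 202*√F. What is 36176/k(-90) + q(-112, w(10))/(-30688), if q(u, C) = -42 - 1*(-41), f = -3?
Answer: 1/30688 - 9044*I*√10/1515 ≈ 3.2586e-5 - 18.878*I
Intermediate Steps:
w(r) = -7/(1 + r) (w(r) = (-3 - 4)/(r + r/r) = -7/(r + 1) = -7/(1 + r))
q(u, C) = -1 (q(u, C) = -42 + 41 = -1)
36176/k(-90) + q(-112, w(10))/(-30688) = 36176/((202*√(-90))) - 1/(-30688) = 36176/((202*(3*I*√10))) - 1*(-1/30688) = 36176/((606*I*√10)) + 1/30688 = 36176*(-I*√10/6060) + 1/30688 = -9044*I*√10/1515 + 1/30688 = 1/30688 - 9044*I*√10/1515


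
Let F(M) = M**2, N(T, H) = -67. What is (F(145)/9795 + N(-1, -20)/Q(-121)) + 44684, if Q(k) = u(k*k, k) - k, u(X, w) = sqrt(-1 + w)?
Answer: 143593279470/3213413 + 67*I*sqrt(122)/14763 ≈ 44686.0 + 0.050128*I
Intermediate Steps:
Q(k) = sqrt(-1 + k) - k
(F(145)/9795 + N(-1, -20)/Q(-121)) + 44684 = (145**2/9795 - 67/(sqrt(-1 - 121) - 1*(-121))) + 44684 = (21025*(1/9795) - 67/(sqrt(-122) + 121)) + 44684 = (4205/1959 - 67/(I*sqrt(122) + 121)) + 44684 = (4205/1959 - 67/(121 + I*sqrt(122))) + 44684 = 87540161/1959 - 67/(121 + I*sqrt(122))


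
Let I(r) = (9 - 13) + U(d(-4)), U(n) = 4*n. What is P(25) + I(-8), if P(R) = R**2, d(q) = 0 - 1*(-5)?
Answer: 641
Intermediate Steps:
d(q) = 5 (d(q) = 0 + 5 = 5)
I(r) = 16 (I(r) = (9 - 13) + 4*5 = -4 + 20 = 16)
P(25) + I(-8) = 25**2 + 16 = 625 + 16 = 641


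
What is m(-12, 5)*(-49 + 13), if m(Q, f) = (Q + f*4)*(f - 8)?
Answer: 864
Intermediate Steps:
m(Q, f) = (-8 + f)*(Q + 4*f) (m(Q, f) = (Q + 4*f)*(-8 + f) = (-8 + f)*(Q + 4*f))
m(-12, 5)*(-49 + 13) = (-32*5 - 8*(-12) + 4*5² - 12*5)*(-49 + 13) = (-160 + 96 + 4*25 - 60)*(-36) = (-160 + 96 + 100 - 60)*(-36) = -24*(-36) = 864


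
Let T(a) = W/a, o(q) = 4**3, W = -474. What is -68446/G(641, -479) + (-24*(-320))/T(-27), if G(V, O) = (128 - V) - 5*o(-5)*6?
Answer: 89491714/192207 ≈ 465.60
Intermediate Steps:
o(q) = 64
G(V, O) = -1792 - V (G(V, O) = (128 - V) - 5*64*6 = (128 - V) - 320*6 = (128 - V) - 1920 = -1792 - V)
T(a) = -474/a
-68446/G(641, -479) + (-24*(-320))/T(-27) = -68446/(-1792 - 1*641) + (-24*(-320))/((-474/(-27))) = -68446/(-1792 - 641) + 7680/((-474*(-1/27))) = -68446/(-2433) + 7680/(158/9) = -68446*(-1/2433) + 7680*(9/158) = 68446/2433 + 34560/79 = 89491714/192207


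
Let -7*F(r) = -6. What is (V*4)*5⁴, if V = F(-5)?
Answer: 15000/7 ≈ 2142.9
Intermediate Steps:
F(r) = 6/7 (F(r) = -⅐*(-6) = 6/7)
V = 6/7 ≈ 0.85714
(V*4)*5⁴ = ((6/7)*4)*5⁴ = (24/7)*625 = 15000/7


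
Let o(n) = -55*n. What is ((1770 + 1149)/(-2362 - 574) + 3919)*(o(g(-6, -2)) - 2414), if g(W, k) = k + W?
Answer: -11353722555/1468 ≈ -7.7341e+6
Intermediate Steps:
g(W, k) = W + k
((1770 + 1149)/(-2362 - 574) + 3919)*(o(g(-6, -2)) - 2414) = ((1770 + 1149)/(-2362 - 574) + 3919)*(-55*(-6 - 2) - 2414) = (2919/(-2936) + 3919)*(-55*(-8) - 2414) = (2919*(-1/2936) + 3919)*(440 - 2414) = (-2919/2936 + 3919)*(-1974) = (11503265/2936)*(-1974) = -11353722555/1468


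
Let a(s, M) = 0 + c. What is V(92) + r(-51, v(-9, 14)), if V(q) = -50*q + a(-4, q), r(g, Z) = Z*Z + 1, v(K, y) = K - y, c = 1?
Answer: -4069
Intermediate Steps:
a(s, M) = 1 (a(s, M) = 0 + 1 = 1)
r(g, Z) = 1 + Z**2 (r(g, Z) = Z**2 + 1 = 1 + Z**2)
V(q) = 1 - 50*q (V(q) = -50*q + 1 = 1 - 50*q)
V(92) + r(-51, v(-9, 14)) = (1 - 50*92) + (1 + (-9 - 1*14)**2) = (1 - 4600) + (1 + (-9 - 14)**2) = -4599 + (1 + (-23)**2) = -4599 + (1 + 529) = -4599 + 530 = -4069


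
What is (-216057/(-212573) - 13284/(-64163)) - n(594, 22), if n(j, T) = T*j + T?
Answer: -178522030427887/13639321399 ≈ -13089.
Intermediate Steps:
n(j, T) = T + T*j
(-216057/(-212573) - 13284/(-64163)) - n(594, 22) = (-216057/(-212573) - 13284/(-64163)) - 22*(1 + 594) = (-216057*(-1/212573) - 13284*(-1/64163)) - 22*595 = (216057/212573 + 13284/64163) - 1*13090 = 16686685023/13639321399 - 13090 = -178522030427887/13639321399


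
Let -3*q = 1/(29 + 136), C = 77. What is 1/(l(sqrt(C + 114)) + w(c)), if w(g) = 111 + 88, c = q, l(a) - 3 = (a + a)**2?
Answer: 1/966 ≈ 0.0010352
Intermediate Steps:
l(a) = 3 + 4*a**2 (l(a) = 3 + (a + a)**2 = 3 + (2*a)**2 = 3 + 4*a**2)
q = -1/495 (q = -1/(3*(29 + 136)) = -1/3/165 = -1/3*1/165 = -1/495 ≈ -0.0020202)
c = -1/495 ≈ -0.0020202
w(g) = 199
1/(l(sqrt(C + 114)) + w(c)) = 1/((3 + 4*(sqrt(77 + 114))**2) + 199) = 1/((3 + 4*(sqrt(191))**2) + 199) = 1/((3 + 4*191) + 199) = 1/((3 + 764) + 199) = 1/(767 + 199) = 1/966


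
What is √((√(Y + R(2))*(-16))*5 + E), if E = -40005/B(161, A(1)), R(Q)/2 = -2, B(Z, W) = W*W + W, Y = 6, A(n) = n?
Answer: √(-80010 - 320*√2)/2 ≈ 141.83*I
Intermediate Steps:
B(Z, W) = W + W² (B(Z, W) = W² + W = W + W²)
R(Q) = -4 (R(Q) = 2*(-2) = -4)
E = -40005/2 (E = -40005/(1 + 1) = -40005/(1*2) = -40005/2 ≈ -20003.)
√((√(Y + R(2))*(-16))*5 + E) = √((√(6 - 4)*(-16))*5 - 40005/2) = √((√2*(-16))*5 - 40005/2) = √(-16*√2*5 - 40005/2) = √(-80*√2 - 40005/2) = √(-40005/2 - 80*√2)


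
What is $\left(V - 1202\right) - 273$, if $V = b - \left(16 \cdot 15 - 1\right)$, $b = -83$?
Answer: $-1797$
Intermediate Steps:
$V = -322$ ($V = -83 - \left(16 \cdot 15 - 1\right) = -83 - \left(240 - 1\right) = -83 - 239 = -322$)
$\left(V - 1202\right) - 273 = \left(-322 - 1202\right) - 273 = -1524 - 273 = -1797$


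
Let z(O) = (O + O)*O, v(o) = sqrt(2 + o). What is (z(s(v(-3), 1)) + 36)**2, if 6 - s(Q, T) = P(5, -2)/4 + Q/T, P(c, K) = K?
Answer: 53465/4 - 6162*I ≈ 13366.0 - 6162.0*I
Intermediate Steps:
s(Q, T) = 13/2 - Q/T (s(Q, T) = 6 - (-2/4 + Q/T) = 6 - (-2*1/4 + Q/T) = 6 - (-1/2 + Q/T) = 6 + (1/2 - Q/T) = 13/2 - Q/T)
z(O) = 2*O**2 (z(O) = (2*O)*O = 2*O**2)
(z(s(v(-3), 1)) + 36)**2 = (2*(13/2 - 1*sqrt(2 - 3)/1)**2 + 36)**2 = (2*(13/2 - 1*sqrt(-1)*1)**2 + 36)**2 = (2*(13/2 - 1*I*1)**2 + 36)**2 = (2*(13/2 - I)**2 + 36)**2 = (36 + 2*(13/2 - I)**2)**2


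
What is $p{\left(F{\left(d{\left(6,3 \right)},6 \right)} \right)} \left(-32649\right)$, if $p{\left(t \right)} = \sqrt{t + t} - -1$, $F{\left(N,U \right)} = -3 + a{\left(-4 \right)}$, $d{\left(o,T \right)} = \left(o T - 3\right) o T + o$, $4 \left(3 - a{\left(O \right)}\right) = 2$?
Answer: $-32649 - 32649 i \approx -32649.0 - 32649.0 i$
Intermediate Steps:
$a{\left(O \right)} = \frac{5}{2}$ ($a{\left(O \right)} = 3 - \frac{1}{2} = \frac{5}{2}$)
$d{\left(o,T \right)} = o + T o \left(-3 + T o\right)$ ($d{\left(o,T \right)} = \left(T o - 3\right) o T + o = \left(-3 + T o\right) o T + o = o \left(-3 + T o\right) T + o = T o \left(-3 + T o\right) + o = o + T o \left(-3 + T o\right)$)
$F{\left(N,U \right)} = - \frac{1}{2}$ ($F{\left(N,U \right)} = -3 + \frac{5}{2} = - \frac{1}{2}$)
$p{\left(t \right)} = 1 + \sqrt{2} \sqrt{t}$ ($p{\left(t \right)} = \sqrt{2 t} + 1 = \sqrt{2} \sqrt{t} + 1 = 1 + \sqrt{2} \sqrt{t}$)
$p{\left(F{\left(d{\left(6,3 \right)},6 \right)} \right)} \left(-32649\right) = \left(1 + \sqrt{2} \sqrt{- \frac{1}{2}}\right) \left(-32649\right) = \left(1 + \sqrt{2} \frac{i \sqrt{2}}{2}\right) \left(-32649\right) = \left(1 + i\right) \left(-32649\right) = -32649 - 32649 i$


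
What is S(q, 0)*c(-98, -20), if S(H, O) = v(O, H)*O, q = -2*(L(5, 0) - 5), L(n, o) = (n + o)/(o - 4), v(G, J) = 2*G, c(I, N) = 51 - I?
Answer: 0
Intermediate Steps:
L(n, o) = (n + o)/(-4 + o)
q = 25/2 (q = -2*((5 + 0)/(-4 + 0) - 5) = -2*(5/(-4) - 5) = -2*(-¼*5 - 5) = -2*(-5/4 - 5) = -2*(-25/4) = 25/2 ≈ 12.500)
S(H, O) = 2*O² (S(H, O) = (2*O)*O = 2*O²)
S(q, 0)*c(-98, -20) = (2*0²)*(51 - 1*(-98)) = (2*0)*(51 + 98) = 0*149 = 0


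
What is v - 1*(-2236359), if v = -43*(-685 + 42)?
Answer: 2264008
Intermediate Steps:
v = 27649 (v = -43*(-643) = 27649)
v - 1*(-2236359) = 27649 - 1*(-2236359) = 27649 + 2236359 = 2264008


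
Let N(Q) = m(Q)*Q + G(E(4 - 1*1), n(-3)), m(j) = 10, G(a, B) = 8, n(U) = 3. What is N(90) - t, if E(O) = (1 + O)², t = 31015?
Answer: -30107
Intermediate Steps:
N(Q) = 8 + 10*Q (N(Q) = 10*Q + 8 = 8 + 10*Q)
N(90) - t = (8 + 10*90) - 1*31015 = (8 + 900) - 31015 = 908 - 31015 = -30107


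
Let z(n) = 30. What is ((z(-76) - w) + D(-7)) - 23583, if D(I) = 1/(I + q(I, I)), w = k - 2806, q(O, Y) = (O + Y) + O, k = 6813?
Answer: -771681/28 ≈ -27560.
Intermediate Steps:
q(O, Y) = Y + 2*O
w = 4007 (w = 6813 - 2806 = 4007)
D(I) = 1/(4*I) (D(I) = 1/(I + (I + 2*I)) = 1/(I + 3*I) = 1/(4*I))
((z(-76) - w) + D(-7)) - 23583 = ((30 - 1*4007) + (1/4)/(-7)) - 23583 = ((30 - 4007) + (1/4)*(-1/7)) - 23583 = (-3977 - 1/28) - 23583 = -111357/28 - 23583 = -771681/28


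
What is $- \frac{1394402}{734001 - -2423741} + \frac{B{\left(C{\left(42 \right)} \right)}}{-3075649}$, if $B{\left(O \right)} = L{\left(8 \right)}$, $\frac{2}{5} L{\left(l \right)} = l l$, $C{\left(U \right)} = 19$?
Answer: $- \frac{2144598177809}{4856053012279} \approx -0.44163$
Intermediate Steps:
$L{\left(l \right)} = \frac{5 l^{2}}{2}$ ($L{\left(l \right)} = \frac{5 l l}{2} = \frac{5 l^{2}}{2}$)
$B{\left(O \right)} = 160$ ($B{\left(O \right)} = \frac{5 \cdot 8^{2}}{2} = \frac{5}{2} \cdot 64 = 160$)
$- \frac{1394402}{734001 - -2423741} + \frac{B{\left(C{\left(42 \right)} \right)}}{-3075649} = - \frac{1394402}{734001 - -2423741} + \frac{160}{-3075649} = - \frac{1394402}{734001 + 2423741} + 160 \left(- \frac{1}{3075649}\right) = - \frac{1394402}{3157742} - \frac{160}{3075649} = \left(-1394402\right) \frac{1}{3157742} - \frac{160}{3075649} = - \frac{697201}{1578871} - \frac{160}{3075649} = - \frac{2144598177809}{4856053012279}$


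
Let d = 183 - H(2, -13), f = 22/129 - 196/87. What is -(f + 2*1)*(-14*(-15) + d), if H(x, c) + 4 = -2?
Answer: 40964/1247 ≈ 32.850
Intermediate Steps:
f = -7790/3741 (f = 22*(1/129) - 196*1/87 = 22/129 - 196/87 = -7790/3741 ≈ -2.0823)
H(x, c) = -6 (H(x, c) = -4 - 2 = -6)
d = 189 (d = 183 - 1*(-6) = 183 + 6 = 189)
-(f + 2*1)*(-14*(-15) + d) = -(-7790/3741 + 2*1)*(-14*(-15) + 189) = -(-7790/3741 + 2)*(210 + 189) = -(-308)*399/3741 = -1*(-40964/1247) = 40964/1247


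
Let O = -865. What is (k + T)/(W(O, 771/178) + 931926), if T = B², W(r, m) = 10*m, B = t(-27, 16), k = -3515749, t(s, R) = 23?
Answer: -34761620/9216141 ≈ -3.7718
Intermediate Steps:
B = 23
T = 529 (T = 23² = 529)
(k + T)/(W(O, 771/178) + 931926) = (-3515749 + 529)/(10*(771/178) + 931926) = -3515220/(10*(771*(1/178)) + 931926) = -3515220/(10*(771/178) + 931926) = -3515220/(3855/89 + 931926) = -3515220/82945269/89 = -3515220*89/82945269 = -34761620/9216141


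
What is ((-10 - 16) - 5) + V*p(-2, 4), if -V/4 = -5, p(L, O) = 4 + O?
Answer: 129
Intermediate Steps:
V = 20 (V = -4*(-5) = 20)
((-10 - 16) - 5) + V*p(-2, 4) = ((-10 - 16) - 5) + 20*(4 + 4) = (-26 - 5) + 20*8 = -31 + 160 = 129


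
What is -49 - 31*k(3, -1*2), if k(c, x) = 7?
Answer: -266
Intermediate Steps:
-49 - 31*k(3, -1*2) = -49 - 31*7 = -49 - 217 = -266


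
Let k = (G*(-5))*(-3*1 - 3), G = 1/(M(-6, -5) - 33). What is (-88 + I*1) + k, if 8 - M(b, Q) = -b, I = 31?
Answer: -1797/31 ≈ -57.968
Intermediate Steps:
M(b, Q) = 8 + b (M(b, Q) = 8 - (-1)*b = 8 + b)
G = -1/31 (G = 1/((8 - 6) - 33) = 1/(2 - 33) = 1/(-31) = -1/31 ≈ -0.032258)
k = -30/31 (k = (-1/31*(-5))*(-3*1 - 3) = 5*(-3 - 3)/31 = (5/31)*(-6) = -30/31 ≈ -0.96774)
(-88 + I*1) + k = (-88 + 31*1) - 30/31 = (-88 + 31) - 30/31 = -57 - 30/31 = -1797/31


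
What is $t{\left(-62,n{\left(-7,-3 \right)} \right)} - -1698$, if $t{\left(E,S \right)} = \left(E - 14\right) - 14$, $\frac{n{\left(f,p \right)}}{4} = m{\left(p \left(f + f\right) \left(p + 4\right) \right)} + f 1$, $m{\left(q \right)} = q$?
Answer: $1608$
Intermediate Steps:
$n{\left(f,p \right)} = 4 f + 8 f p \left(4 + p\right)$ ($n{\left(f,p \right)} = 4 \left(p \left(f + f\right) \left(p + 4\right) + f 1\right) = 4 \left(p 2 f \left(4 + p\right) + f\right) = 4 \left(2 f p \left(4 + p\right) + f\right) = 4 \left(f + 2 f p \left(4 + p\right)\right) = 4 f + 8 f p \left(4 + p\right)$)
$t{\left(E,S \right)} = -28 + E$ ($t{\left(E,S \right)} = \left(-14 + E\right) - 14 = -28 + E$)
$t{\left(-62,n{\left(-7,-3 \right)} \right)} - -1698 = \left(-28 - 62\right) - -1698 = -90 + 1698 = 1608$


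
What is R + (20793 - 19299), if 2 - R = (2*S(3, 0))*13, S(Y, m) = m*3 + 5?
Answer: 1366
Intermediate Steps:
S(Y, m) = 5 + 3*m (S(Y, m) = 3*m + 5 = 5 + 3*m)
R = -128 (R = 2 - 2*(5 + 3*0)*13 = 2 - 2*(5 + 0)*13 = 2 - 2*5*13 = 2 - 10*13 = 2 - 1*130 = 2 - 130 = -128)
R + (20793 - 19299) = -128 + (20793 - 19299) = -128 + 1494 = 1366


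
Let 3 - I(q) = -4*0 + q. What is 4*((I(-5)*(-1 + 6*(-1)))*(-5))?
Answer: 1120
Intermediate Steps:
I(q) = 3 - q (I(q) = 3 - (-4*0 + q) = 3 - (0 + q) = 3 - q)
4*((I(-5)*(-1 + 6*(-1)))*(-5)) = 4*(((3 - 1*(-5))*(-1 + 6*(-1)))*(-5)) = 4*(((3 + 5)*(-1 - 6))*(-5)) = 4*((8*(-7))*(-5)) = 4*(-56*(-5)) = 4*280 = 1120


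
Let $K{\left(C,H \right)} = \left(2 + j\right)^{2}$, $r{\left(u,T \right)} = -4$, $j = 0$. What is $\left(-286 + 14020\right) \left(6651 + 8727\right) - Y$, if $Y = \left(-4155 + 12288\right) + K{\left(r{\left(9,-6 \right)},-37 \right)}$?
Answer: $211193315$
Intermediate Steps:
$K{\left(C,H \right)} = 4$ ($K{\left(C,H \right)} = \left(2 + 0\right)^{2} = 2^{2} = 4$)
$Y = 8137$ ($Y = \left(-4155 + 12288\right) + 4 = 8133 + 4 = 8137$)
$\left(-286 + 14020\right) \left(6651 + 8727\right) - Y = \left(-286 + 14020\right) \left(6651 + 8727\right) - 8137 = 13734 \cdot 15378 - 8137 = 211201452 - 8137 = 211193315$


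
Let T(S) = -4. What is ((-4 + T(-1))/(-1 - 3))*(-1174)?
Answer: -2348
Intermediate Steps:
((-4 + T(-1))/(-1 - 3))*(-1174) = ((-4 - 4)/(-1 - 3))*(-1174) = -8/(-4)*(-1174) = -8*(-¼)*(-1174) = 2*(-1174) = -2348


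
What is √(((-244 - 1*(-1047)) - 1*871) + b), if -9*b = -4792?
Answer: 2*√1045/3 ≈ 21.551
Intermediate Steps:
b = 4792/9 (b = -⅑*(-4792) = 4792/9 ≈ 532.44)
√(((-244 - 1*(-1047)) - 1*871) + b) = √(((-244 - 1*(-1047)) - 1*871) + 4792/9) = √(((-244 + 1047) - 871) + 4792/9) = √((803 - 871) + 4792/9) = √(-68 + 4792/9) = √(4180/9) = 2*√1045/3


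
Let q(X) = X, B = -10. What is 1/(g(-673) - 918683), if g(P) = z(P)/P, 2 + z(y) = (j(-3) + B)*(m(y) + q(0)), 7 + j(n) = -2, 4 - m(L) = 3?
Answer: -673/618273638 ≈ -1.0885e-6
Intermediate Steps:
m(L) = 1 (m(L) = 4 - 1*3 = 4 - 3 = 1)
j(n) = -9 (j(n) = -7 - 2 = -9)
z(y) = -21 (z(y) = -2 + (-9 - 10)*(1 + 0) = -2 - 19*1 = -2 - 19 = -21)
g(P) = -21/P
1/(g(-673) - 918683) = 1/(-21/(-673) - 918683) = 1/(-21*(-1/673) - 918683) = 1/(21/673 - 918683) = 1/(-618273638/673) = -673/618273638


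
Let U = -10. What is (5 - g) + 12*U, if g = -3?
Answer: -112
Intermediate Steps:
(5 - g) + 12*U = (5 - 1*(-3)) + 12*(-10) = (5 + 3) - 120 = 8 - 120 = -112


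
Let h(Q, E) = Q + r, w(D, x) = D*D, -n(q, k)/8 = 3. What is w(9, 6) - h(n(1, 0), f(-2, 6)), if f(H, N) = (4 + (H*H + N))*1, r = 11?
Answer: 94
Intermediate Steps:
n(q, k) = -24 (n(q, k) = -8*3 = -24)
f(H, N) = 4 + N + H² (f(H, N) = (4 + (H² + N))*1 = (4 + (N + H²))*1 = (4 + N + H²)*1 = 4 + N + H²)
w(D, x) = D²
h(Q, E) = 11 + Q (h(Q, E) = Q + 11 = 11 + Q)
w(9, 6) - h(n(1, 0), f(-2, 6)) = 9² - (11 - 24) = 81 - 1*(-13) = 81 + 13 = 94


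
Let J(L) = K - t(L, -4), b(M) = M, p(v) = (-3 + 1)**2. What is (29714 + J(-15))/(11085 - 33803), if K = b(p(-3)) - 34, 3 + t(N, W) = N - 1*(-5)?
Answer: -29697/22718 ≈ -1.3072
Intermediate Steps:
p(v) = 4 (p(v) = (-2)**2 = 4)
t(N, W) = 2 + N (t(N, W) = -3 + (N - 1*(-5)) = -3 + (N + 5) = -3 + (5 + N) = 2 + N)
K = -30 (K = 4 - 34 = -30)
J(L) = -32 - L (J(L) = -30 - (2 + L) = -30 + (-2 - L) = -32 - L)
(29714 + J(-15))/(11085 - 33803) = (29714 + (-32 - 1*(-15)))/(11085 - 33803) = (29714 + (-32 + 15))/(-22718) = (29714 - 17)*(-1/22718) = 29697*(-1/22718) = -29697/22718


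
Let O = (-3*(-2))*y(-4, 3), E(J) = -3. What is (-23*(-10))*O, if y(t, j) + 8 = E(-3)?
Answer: -15180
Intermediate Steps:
y(t, j) = -11 (y(t, j) = -8 - 3 = -11)
O = -66 (O = -3*(-2)*(-11) = 6*(-11) = -66)
(-23*(-10))*O = -23*(-10)*(-66) = 230*(-66) = -15180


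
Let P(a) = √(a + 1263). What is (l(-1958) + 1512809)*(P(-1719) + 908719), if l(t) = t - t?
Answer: 1374718281671 + 3025618*I*√114 ≈ 1.3747e+12 + 3.2305e+7*I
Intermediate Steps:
P(a) = √(1263 + a)
l(t) = 0
(l(-1958) + 1512809)*(P(-1719) + 908719) = (0 + 1512809)*(√(1263 - 1719) + 908719) = 1512809*(√(-456) + 908719) = 1512809*(2*I*√114 + 908719) = 1512809*(908719 + 2*I*√114) = 1374718281671 + 3025618*I*√114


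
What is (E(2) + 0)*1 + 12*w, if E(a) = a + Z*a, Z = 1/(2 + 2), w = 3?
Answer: 77/2 ≈ 38.500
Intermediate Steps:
Z = 1/4 ≈ 0.25000
E(a) = 5*a/4 (E(a) = a + a/4 = 5*a/4)
(E(2) + 0)*1 + 12*w = ((5/4)*2 + 0)*1 + 12*3 = (5/2 + 0)*1 + 36 = (5/2)*1 + 36 = 5/2 + 36 = 77/2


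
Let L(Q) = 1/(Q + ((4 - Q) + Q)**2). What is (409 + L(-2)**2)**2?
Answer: 6426427225/38416 ≈ 1.6729e+5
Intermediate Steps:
L(Q) = 1/(16 + Q) (L(Q) = 1/(Q + 4**2) = 1/(Q + 16) = 1/(16 + Q))
(409 + L(-2)**2)**2 = (409 + (1/(16 - 2))**2)**2 = (409 + (1/14)**2)**2 = (409 + 1/196)**2 = (80165/196)**2 = 6426427225/38416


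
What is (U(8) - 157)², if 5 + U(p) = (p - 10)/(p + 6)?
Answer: 1288225/49 ≈ 26290.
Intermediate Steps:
U(p) = -5 + (-10 + p)/(6 + p) (U(p) = -5 + (p - 10)/(p + 6) = -5 + (-10 + p)/(6 + p))
(U(8) - 157)² = (4*(-10 - 1*8)/(6 + 8) - 157)² = (4*(-10 - 8)/14 - 157)² = (4*(1/14)*(-18) - 157)² = (-36/7 - 157)² = (-1135/7)² = 1288225/49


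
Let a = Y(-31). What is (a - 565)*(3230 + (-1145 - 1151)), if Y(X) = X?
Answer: -556664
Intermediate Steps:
a = -31
(a - 565)*(3230 + (-1145 - 1151)) = (-31 - 565)*(3230 + (-1145 - 1151)) = -596*(3230 - 2296) = -596*934 = -556664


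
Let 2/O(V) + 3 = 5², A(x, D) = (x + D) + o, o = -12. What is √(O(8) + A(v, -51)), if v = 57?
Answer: I*√715/11 ≈ 2.4309*I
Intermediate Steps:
A(x, D) = -12 + D + x (A(x, D) = (x + D) - 12 = (D + x) - 12 = -12 + D + x)
O(V) = 1/11 (O(V) = 2/(-3 + 5²) = 2/(-3 + 25) = 2/22 = 2*(1/22) = 1/11)
√(O(8) + A(v, -51)) = √(1/11 + (-12 - 51 + 57)) = √(1/11 - 6) = √(-65/11) = I*√715/11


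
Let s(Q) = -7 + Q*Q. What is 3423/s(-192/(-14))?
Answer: 167727/8873 ≈ 18.903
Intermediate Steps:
s(Q) = -7 + Q²
3423/s(-192/(-14)) = 3423/(-7 + (-192/(-14))²) = 3423/(-7 + (-192*(-1/14))²) = 3423/(-7 + (96/7)²) = 3423/(-7 + 9216/49) = 3423/(8873/49) = 3423*(49/8873) = 167727/8873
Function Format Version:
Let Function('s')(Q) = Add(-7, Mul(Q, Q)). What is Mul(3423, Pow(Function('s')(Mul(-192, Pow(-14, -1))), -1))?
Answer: Rational(167727, 8873) ≈ 18.903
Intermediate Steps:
Function('s')(Q) = Add(-7, Pow(Q, 2))
Mul(3423, Pow(Function('s')(Mul(-192, Pow(-14, -1))), -1)) = Mul(3423, Pow(Add(-7, Pow(Mul(-192, Pow(-14, -1)), 2)), -1)) = Mul(3423, Pow(Add(-7, Pow(Mul(-192, Rational(-1, 14)), 2)), -1)) = Mul(3423, Pow(Add(-7, Pow(Rational(96, 7), 2)), -1)) = Mul(3423, Pow(Add(-7, Rational(9216, 49)), -1)) = Mul(3423, Pow(Rational(8873, 49), -1)) = Mul(3423, Rational(49, 8873)) = Rational(167727, 8873)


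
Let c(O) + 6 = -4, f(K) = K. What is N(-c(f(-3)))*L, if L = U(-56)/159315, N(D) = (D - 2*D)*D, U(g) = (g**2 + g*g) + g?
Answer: -41440/10621 ≈ -3.9017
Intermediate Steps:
c(O) = -10 (c(O) = -6 - 4 = -10)
U(g) = g + 2*g**2 (U(g) = (g**2 + g**2) + g = 2*g**2 + g = g + 2*g**2)
N(D) = -D**2 (N(D) = (-D)*D = -D**2)
L = 2072/53105 (L = -56*(1 + 2*(-56))/159315 = -56*(1 - 112)*(1/159315) = -56*(-111)*(1/159315) = 6216*(1/159315) = 2072/53105 ≈ 0.039017)
N(-c(f(-3)))*L = -(-1*(-10))**2*(2072/53105) = -1*10**2*(2072/53105) = -1*100*(2072/53105) = -100*2072/53105 = -41440/10621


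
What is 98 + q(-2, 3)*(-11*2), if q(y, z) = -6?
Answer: 230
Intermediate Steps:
98 + q(-2, 3)*(-11*2) = 98 - (-66)*2 = 98 - 6*(-22) = 98 + 132 = 230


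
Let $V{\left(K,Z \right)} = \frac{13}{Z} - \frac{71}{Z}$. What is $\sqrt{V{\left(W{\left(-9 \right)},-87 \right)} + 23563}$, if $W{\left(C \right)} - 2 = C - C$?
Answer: $\frac{\sqrt{212073}}{3} \approx 153.5$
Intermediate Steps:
$W{\left(C \right)} = 2$ ($W{\left(C \right)} = 2 + \left(C - C\right) = 2 + 0 = 2$)
$V{\left(K,Z \right)} = - \frac{58}{Z}$
$\sqrt{V{\left(W{\left(-9 \right)},-87 \right)} + 23563} = \sqrt{- \frac{58}{-87} + 23563} = \sqrt{\left(-58\right) \left(- \frac{1}{87}\right) + 23563} = \sqrt{\frac{2}{3} + 23563} = \sqrt{\frac{70691}{3}} = \frac{\sqrt{212073}}{3}$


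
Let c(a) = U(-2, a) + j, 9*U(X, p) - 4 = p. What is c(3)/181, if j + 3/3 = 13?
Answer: 115/1629 ≈ 0.070596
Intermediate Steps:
j = 12 (j = -1 + 13 = 12)
U(X, p) = 4/9 + p/9
c(a) = 112/9 + a/9 (c(a) = (4/9 + a/9) + 12 = 112/9 + a/9)
c(3)/181 = (112/9 + (⅑)*3)/181 = (112/9 + ⅓)*(1/181) = (115/9)*(1/181) = 115/1629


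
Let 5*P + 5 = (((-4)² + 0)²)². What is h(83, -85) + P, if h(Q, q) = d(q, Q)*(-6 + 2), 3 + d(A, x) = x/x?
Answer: 65571/5 ≈ 13114.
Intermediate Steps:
d(A, x) = -2 (d(A, x) = -3 + x/x = -3 + 1 = -2)
h(Q, q) = 8 (h(Q, q) = -2*(-6 + 2) = -2*(-4) = 8)
P = 65531/5 (P = -1 + (((-4)² + 0)²)²/5 = -1 + ((16 + 0)²)²/5 = -1 + (16²)²/5 = -1 + (⅕)*256² = -1 + (⅕)*65536 = -1 + 65536/5 = 65531/5 ≈ 13106.)
h(83, -85) + P = 8 + 65531/5 = 65571/5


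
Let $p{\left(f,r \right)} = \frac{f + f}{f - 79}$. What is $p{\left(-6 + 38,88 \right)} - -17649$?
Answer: $\frac{829439}{47} \approx 17648.0$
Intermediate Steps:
$p{\left(f,r \right)} = \frac{2 f}{-79 + f}$
$p{\left(-6 + 38,88 \right)} - -17649 = \frac{2 \left(-6 + 38\right)}{-79 + \left(-6 + 38\right)} - -17649 = 2 \cdot 32 \frac{1}{-79 + 32} + 17649 = 2 \cdot 32 \frac{1}{-47} + 17649 = 2 \cdot 32 \left(- \frac{1}{47}\right) + 17649 = - \frac{64}{47} + 17649 = \frac{829439}{47}$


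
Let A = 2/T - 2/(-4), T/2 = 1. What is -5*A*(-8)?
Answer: 60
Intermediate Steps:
T = 2 (T = 2*1 = 2)
A = 3/2 (A = 2/2 - 2/(-4) = 2*(½) - 2*(-¼) = 1 + ½ = 3/2 ≈ 1.5000)
-5*A*(-8) = -5*3/2*(-8) = -15/2*(-8) = 60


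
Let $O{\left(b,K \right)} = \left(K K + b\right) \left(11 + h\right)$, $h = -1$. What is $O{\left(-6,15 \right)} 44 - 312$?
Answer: $96048$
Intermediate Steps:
$O{\left(b,K \right)} = 10 b + 10 K^{2}$ ($O{\left(b,K \right)} = \left(K K + b\right) \left(11 - 1\right) = \left(K^{2} + b\right) 10 = \left(b + K^{2}\right) 10 = 10 b + 10 K^{2}$)
$O{\left(-6,15 \right)} 44 - 312 = \left(10 \left(-6\right) + 10 \cdot 15^{2}\right) 44 - 312 = \left(-60 + 10 \cdot 225\right) 44 - 312 = \left(-60 + 2250\right) 44 - 312 = 2190 \cdot 44 - 312 = 96360 - 312 = 96048$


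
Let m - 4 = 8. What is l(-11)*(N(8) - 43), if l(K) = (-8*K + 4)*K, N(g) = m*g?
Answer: -53636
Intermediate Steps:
m = 12 (m = 4 + 8 = 12)
N(g) = 12*g
l(K) = K*(4 - 8*K) (l(K) = (4 - 8*K)*K = K*(4 - 8*K))
l(-11)*(N(8) - 43) = (4*(-11)*(1 - 2*(-11)))*(12*8 - 43) = (4*(-11)*(1 + 22))*(96 - 43) = (4*(-11)*23)*53 = -1012*53 = -53636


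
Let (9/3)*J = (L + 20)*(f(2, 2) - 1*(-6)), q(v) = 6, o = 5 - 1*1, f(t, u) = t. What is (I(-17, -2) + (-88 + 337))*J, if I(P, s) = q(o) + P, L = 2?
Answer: 41888/3 ≈ 13963.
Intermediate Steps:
o = 4 (o = 5 - 1 = 4)
I(P, s) = 6 + P
J = 176/3 (J = ((2 + 20)*(2 - 1*(-6)))/3 = (22*(2 + 6))/3 = (22*8)/3 = (⅓)*176 = 176/3 ≈ 58.667)
(I(-17, -2) + (-88 + 337))*J = ((6 - 17) + (-88 + 337))*(176/3) = (-11 + 249)*(176/3) = 238*(176/3) = 41888/3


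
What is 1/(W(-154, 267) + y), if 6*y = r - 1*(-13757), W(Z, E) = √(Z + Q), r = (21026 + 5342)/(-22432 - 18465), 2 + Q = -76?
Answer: 138050357723502/316525596656997289 - 120424651848*I*√58/316525596656997289 ≈ 0.00043614 - 2.8975e-6*I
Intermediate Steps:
Q = -78 (Q = -2 - 76 = -78)
r = -26368/40897 (r = 26368/(-40897) = 26368*(-1/40897) = -26368/40897 ≈ -0.64474)
W(Z, E) = √(-78 + Z) (W(Z, E) = √(Z - 78) = √(-78 + Z))
y = 562593661/245382 (y = (-26368/40897 - 1*(-13757))/6 = (-26368/40897 + 13757)/6 = (⅙)*(562593661/40897) = 562593661/245382 ≈ 2292.7)
1/(W(-154, 267) + y) = 1/(√(-78 - 154) + 562593661/245382) = 1/(√(-232) + 562593661/245382) = 1/(2*I*√58 + 562593661/245382) = 1/(562593661/245382 + 2*I*√58)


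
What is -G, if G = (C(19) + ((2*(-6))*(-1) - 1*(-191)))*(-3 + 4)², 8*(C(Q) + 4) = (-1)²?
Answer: -1593/8 ≈ -199.13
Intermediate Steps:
C(Q) = -31/8 (C(Q) = -4 + (⅛)*(-1)² = -4 + (⅛)*1 = -4 + ⅛ = -31/8)
G = 1593/8 (G = (-31/8 + ((2*(-6))*(-1) - 1*(-191)))*(-3 + 4)² = (-31/8 + (-12*(-1) + 191))*1² = (-31/8 + (12 + 191))*1 = (-31/8 + 203)*1 = (1593/8)*1 = 1593/8 ≈ 199.13)
-G = -1*1593/8 = -1593/8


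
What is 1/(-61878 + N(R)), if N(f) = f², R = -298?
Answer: 1/26926 ≈ 3.7139e-5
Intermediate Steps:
1/(-61878 + N(R)) = 1/(-61878 + (-298)²) = 1/(-61878 + 88804) = 1/26926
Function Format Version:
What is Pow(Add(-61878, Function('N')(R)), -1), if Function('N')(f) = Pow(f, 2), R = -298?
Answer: Rational(1, 26926) ≈ 3.7139e-5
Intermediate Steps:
Pow(Add(-61878, Function('N')(R)), -1) = Pow(Add(-61878, Pow(-298, 2)), -1) = Pow(Add(-61878, 88804), -1) = Pow(26926, -1) = Rational(1, 26926)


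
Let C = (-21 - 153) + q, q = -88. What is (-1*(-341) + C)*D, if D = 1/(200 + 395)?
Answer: 79/595 ≈ 0.13277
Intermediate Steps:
C = -262 (C = (-21 - 153) - 88 = -174 - 88 = -262)
D = 1/595 ≈ 0.0016807
(-1*(-341) + C)*D = (-1*(-341) - 262)*(1/595) = (341 - 262)*(1/595) = 79*(1/595) = 79/595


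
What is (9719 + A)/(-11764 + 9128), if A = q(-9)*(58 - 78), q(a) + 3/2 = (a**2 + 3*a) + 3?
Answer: -8609/2636 ≈ -3.2659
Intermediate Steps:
q(a) = 3/2 + a**2 + 3*a (q(a) = -3/2 + ((a**2 + 3*a) + 3) = -3/2 + (3 + a**2 + 3*a) = 3/2 + a**2 + 3*a)
A = -1110 (A = (3/2 + (-9)**2 + 3*(-9))*(58 - 78) = (3/2 + 81 - 27)*(-20) = (111/2)*(-20) = -1110)
(9719 + A)/(-11764 + 9128) = (9719 - 1110)/(-11764 + 9128) = 8609/(-2636) = 8609*(-1/2636) = -8609/2636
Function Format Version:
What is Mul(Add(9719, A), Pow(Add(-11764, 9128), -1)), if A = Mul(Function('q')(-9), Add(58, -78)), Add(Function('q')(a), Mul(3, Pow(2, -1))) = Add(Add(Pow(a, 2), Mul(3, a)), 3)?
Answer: Rational(-8609, 2636) ≈ -3.2659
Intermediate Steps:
Function('q')(a) = Add(Rational(3, 2), Pow(a, 2), Mul(3, a)) (Function('q')(a) = Add(Rational(-3, 2), Add(Add(Pow(a, 2), Mul(3, a)), 3)) = Add(Rational(-3, 2), Add(3, Pow(a, 2), Mul(3, a))) = Add(Rational(3, 2), Pow(a, 2), Mul(3, a)))
A = -1110 (A = Mul(Add(Rational(3, 2), Pow(-9, 2), Mul(3, -9)), Add(58, -78)) = Mul(Add(Rational(3, 2), 81, -27), -20) = Mul(Rational(111, 2), -20) = -1110)
Mul(Add(9719, A), Pow(Add(-11764, 9128), -1)) = Mul(Add(9719, -1110), Pow(Add(-11764, 9128), -1)) = Mul(8609, Pow(-2636, -1)) = Mul(8609, Rational(-1, 2636)) = Rational(-8609, 2636)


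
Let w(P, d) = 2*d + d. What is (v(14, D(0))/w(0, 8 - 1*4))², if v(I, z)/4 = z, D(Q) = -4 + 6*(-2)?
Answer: 256/9 ≈ 28.444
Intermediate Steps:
D(Q) = -16 (D(Q) = -4 - 12 = -16)
w(P, d) = 3*d
v(I, z) = 4*z
(v(14, D(0))/w(0, 8 - 1*4))² = ((4*(-16))/((3*(8 - 1*4))))² = (-64*1/(3*(8 - 4)))² = (-64/(3*4))² = (-64/12)² = (-64*1/12)² = (-16/3)² = 256/9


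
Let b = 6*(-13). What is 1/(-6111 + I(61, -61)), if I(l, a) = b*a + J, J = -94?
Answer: -1/1447 ≈ -0.00069109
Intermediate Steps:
b = -78
I(l, a) = -94 - 78*a (I(l, a) = -78*a - 94 = -94 - 78*a)
1/(-6111 + I(61, -61)) = 1/(-6111 + (-94 - 78*(-61))) = 1/(-6111 + (-94 + 4758)) = 1/(-6111 + 4664) = 1/(-1447) = -1/1447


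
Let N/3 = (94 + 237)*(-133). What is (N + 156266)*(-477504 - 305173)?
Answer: -18938435369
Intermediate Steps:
N = -132069 (N = 3*((94 + 237)*(-133)) = 3*(331*(-133)) = 3*(-44023) = -132069)
(N + 156266)*(-477504 - 305173) = (-132069 + 156266)*(-477504 - 305173) = 24197*(-782677) = -18938435369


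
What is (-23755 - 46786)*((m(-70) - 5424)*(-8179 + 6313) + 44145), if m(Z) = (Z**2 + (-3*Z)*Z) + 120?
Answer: -1991246091069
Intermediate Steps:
m(Z) = 120 - 2*Z**2 (m(Z) = (Z**2 - 3*Z**2) + 120 = -2*Z**2 + 120 = 120 - 2*Z**2)
(-23755 - 46786)*((m(-70) - 5424)*(-8179 + 6313) + 44145) = (-23755 - 46786)*(((120 - 2*(-70)**2) - 5424)*(-8179 + 6313) + 44145) = -70541*(((120 - 2*4900) - 5424)*(-1866) + 44145) = -70541*(((120 - 9800) - 5424)*(-1866) + 44145) = -70541*((-9680 - 5424)*(-1866) + 44145) = -70541*(-15104*(-1866) + 44145) = -70541*(28184064 + 44145) = -70541*28228209 = -1991246091069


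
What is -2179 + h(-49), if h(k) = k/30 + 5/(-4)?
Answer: -130913/60 ≈ -2181.9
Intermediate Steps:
h(k) = -5/4 + k/30 (h(k) = k*(1/30) + 5*(-¼) = k/30 - 5/4 = -5/4 + k/30)
-2179 + h(-49) = -2179 + (-5/4 + (1/30)*(-49)) = -2179 + (-5/4 - 49/30) = -2179 - 173/60 = -130913/60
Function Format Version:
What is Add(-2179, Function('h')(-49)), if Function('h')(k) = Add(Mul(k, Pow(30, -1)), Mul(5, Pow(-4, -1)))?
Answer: Rational(-130913, 60) ≈ -2181.9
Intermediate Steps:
Function('h')(k) = Add(Rational(-5, 4), Mul(Rational(1, 30), k)) (Function('h')(k) = Add(Mul(k, Rational(1, 30)), Mul(5, Rational(-1, 4))) = Add(Mul(Rational(1, 30), k), Rational(-5, 4)) = Add(Rational(-5, 4), Mul(Rational(1, 30), k)))
Add(-2179, Function('h')(-49)) = Add(-2179, Add(Rational(-5, 4), Mul(Rational(1, 30), -49))) = Add(-2179, Add(Rational(-5, 4), Rational(-49, 30))) = Add(-2179, Rational(-173, 60)) = Rational(-130913, 60)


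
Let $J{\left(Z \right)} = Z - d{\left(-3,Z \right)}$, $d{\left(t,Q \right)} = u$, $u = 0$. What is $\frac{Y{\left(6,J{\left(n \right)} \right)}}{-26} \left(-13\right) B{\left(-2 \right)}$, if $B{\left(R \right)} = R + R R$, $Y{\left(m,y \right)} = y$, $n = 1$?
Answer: $1$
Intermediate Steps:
$d{\left(t,Q \right)} = 0$
$J{\left(Z \right)} = Z$ ($J{\left(Z \right)} = Z - 0 = Z + 0 = Z$)
$B{\left(R \right)} = R + R^{2}$
$\frac{Y{\left(6,J{\left(n \right)} \right)}}{-26} \left(-13\right) B{\left(-2 \right)} = 1 \frac{1}{-26} \left(-13\right) \left(- 2 \left(1 - 2\right)\right) = 1 \left(- \frac{1}{26}\right) \left(-13\right) \left(\left(-2\right) \left(-1\right)\right) = \left(- \frac{1}{26}\right) \left(-13\right) 2 = \frac{1}{2} \cdot 2 = 1$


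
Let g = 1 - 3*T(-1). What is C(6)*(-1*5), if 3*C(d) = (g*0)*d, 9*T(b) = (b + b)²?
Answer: 0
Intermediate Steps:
T(b) = 4*b²/9 (T(b) = (b + b)²/9 = (2*b)²/9 = (4*b²)/9 = 4*b²/9)
g = -⅓ (g = 1 - 4*(-1)²/3 = 1 - 4/3 = -⅓ ≈ -0.33333)
C(d) = 0 (C(d) = ((-⅓*0)*d)/3 = (0*d)/3 = (⅓)*0 = 0)
C(6)*(-1*5) = 0*(-1*5) = 0*(-5) = 0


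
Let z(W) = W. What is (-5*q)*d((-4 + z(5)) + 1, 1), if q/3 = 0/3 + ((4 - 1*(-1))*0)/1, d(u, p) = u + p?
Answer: 0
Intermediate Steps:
d(u, p) = p + u
q = 0 (q = 3*(0/3 + ((4 - 1*(-1))*0)/1) = 3*(0*(⅓) + ((4 + 1)*0)*1) = 3*(0 + (5*0)*1) = 3*(0 + 0*1) = 3*(0 + 0) = 3*0 = 0)
(-5*q)*d((-4 + z(5)) + 1, 1) = (-5*0)*(1 + ((-4 + 5) + 1)) = 0*(1 + (1 + 1)) = 0*(1 + 2) = 0*3 = 0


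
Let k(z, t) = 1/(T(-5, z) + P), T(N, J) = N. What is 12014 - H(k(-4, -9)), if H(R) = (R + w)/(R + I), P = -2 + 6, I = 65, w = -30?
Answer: 768927/64 ≈ 12014.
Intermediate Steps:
P = 4
k(z, t) = -1 (k(z, t) = 1/(-5 + 4) = 1/(-1) = -1)
H(R) = (-30 + R)/(65 + R) (H(R) = (R - 30)/(R + 65) = (-30 + R)/(65 + R))
12014 - H(k(-4, -9)) = 12014 - (-30 - 1)/(65 - 1) = 12014 - (-31)/64 = 12014 - 1*(-31/64) = 12014 + 31/64 = 768927/64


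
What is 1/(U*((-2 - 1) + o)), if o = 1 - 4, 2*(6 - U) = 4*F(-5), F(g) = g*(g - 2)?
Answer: 1/384 ≈ 0.0026042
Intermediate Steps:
F(g) = g*(-2 + g)
U = -64 (U = 6 - 2*(-5*(-2 - 5)) = 6 - 2*(-5*(-7)) = 6 - 2*35 = 6 - 1/2*140 = 6 - 70 = -64)
o = -3
1/(U*((-2 - 1) + o)) = 1/(-64*((-2 - 1) - 3)) = 1/(-64*(-3 - 3)) = 1/(-64*(-6)) = 1/384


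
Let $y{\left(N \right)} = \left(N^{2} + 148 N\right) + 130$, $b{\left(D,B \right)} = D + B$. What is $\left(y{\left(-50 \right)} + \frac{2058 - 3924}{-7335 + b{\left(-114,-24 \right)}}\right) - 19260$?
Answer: $- \frac{59858108}{2491} \approx -24030.0$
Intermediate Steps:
$b{\left(D,B \right)} = B + D$
$y{\left(N \right)} = 130 + N^{2} + 148 N$
$\left(y{\left(-50 \right)} + \frac{2058 - 3924}{-7335 + b{\left(-114,-24 \right)}}\right) - 19260 = \left(\left(130 + \left(-50\right)^{2} + 148 \left(-50\right)\right) + \frac{2058 - 3924}{-7335 - 138}\right) - 19260 = \left(\left(130 + 2500 - 7400\right) - \frac{1866}{-7335 - 138}\right) - 19260 = \left(-4770 - \frac{1866}{-7473}\right) - 19260 = \left(-4770 - - \frac{622}{2491}\right) - 19260 = \left(-4770 + \frac{622}{2491}\right) - 19260 = - \frac{11881448}{2491} - 19260 = - \frac{59858108}{2491}$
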